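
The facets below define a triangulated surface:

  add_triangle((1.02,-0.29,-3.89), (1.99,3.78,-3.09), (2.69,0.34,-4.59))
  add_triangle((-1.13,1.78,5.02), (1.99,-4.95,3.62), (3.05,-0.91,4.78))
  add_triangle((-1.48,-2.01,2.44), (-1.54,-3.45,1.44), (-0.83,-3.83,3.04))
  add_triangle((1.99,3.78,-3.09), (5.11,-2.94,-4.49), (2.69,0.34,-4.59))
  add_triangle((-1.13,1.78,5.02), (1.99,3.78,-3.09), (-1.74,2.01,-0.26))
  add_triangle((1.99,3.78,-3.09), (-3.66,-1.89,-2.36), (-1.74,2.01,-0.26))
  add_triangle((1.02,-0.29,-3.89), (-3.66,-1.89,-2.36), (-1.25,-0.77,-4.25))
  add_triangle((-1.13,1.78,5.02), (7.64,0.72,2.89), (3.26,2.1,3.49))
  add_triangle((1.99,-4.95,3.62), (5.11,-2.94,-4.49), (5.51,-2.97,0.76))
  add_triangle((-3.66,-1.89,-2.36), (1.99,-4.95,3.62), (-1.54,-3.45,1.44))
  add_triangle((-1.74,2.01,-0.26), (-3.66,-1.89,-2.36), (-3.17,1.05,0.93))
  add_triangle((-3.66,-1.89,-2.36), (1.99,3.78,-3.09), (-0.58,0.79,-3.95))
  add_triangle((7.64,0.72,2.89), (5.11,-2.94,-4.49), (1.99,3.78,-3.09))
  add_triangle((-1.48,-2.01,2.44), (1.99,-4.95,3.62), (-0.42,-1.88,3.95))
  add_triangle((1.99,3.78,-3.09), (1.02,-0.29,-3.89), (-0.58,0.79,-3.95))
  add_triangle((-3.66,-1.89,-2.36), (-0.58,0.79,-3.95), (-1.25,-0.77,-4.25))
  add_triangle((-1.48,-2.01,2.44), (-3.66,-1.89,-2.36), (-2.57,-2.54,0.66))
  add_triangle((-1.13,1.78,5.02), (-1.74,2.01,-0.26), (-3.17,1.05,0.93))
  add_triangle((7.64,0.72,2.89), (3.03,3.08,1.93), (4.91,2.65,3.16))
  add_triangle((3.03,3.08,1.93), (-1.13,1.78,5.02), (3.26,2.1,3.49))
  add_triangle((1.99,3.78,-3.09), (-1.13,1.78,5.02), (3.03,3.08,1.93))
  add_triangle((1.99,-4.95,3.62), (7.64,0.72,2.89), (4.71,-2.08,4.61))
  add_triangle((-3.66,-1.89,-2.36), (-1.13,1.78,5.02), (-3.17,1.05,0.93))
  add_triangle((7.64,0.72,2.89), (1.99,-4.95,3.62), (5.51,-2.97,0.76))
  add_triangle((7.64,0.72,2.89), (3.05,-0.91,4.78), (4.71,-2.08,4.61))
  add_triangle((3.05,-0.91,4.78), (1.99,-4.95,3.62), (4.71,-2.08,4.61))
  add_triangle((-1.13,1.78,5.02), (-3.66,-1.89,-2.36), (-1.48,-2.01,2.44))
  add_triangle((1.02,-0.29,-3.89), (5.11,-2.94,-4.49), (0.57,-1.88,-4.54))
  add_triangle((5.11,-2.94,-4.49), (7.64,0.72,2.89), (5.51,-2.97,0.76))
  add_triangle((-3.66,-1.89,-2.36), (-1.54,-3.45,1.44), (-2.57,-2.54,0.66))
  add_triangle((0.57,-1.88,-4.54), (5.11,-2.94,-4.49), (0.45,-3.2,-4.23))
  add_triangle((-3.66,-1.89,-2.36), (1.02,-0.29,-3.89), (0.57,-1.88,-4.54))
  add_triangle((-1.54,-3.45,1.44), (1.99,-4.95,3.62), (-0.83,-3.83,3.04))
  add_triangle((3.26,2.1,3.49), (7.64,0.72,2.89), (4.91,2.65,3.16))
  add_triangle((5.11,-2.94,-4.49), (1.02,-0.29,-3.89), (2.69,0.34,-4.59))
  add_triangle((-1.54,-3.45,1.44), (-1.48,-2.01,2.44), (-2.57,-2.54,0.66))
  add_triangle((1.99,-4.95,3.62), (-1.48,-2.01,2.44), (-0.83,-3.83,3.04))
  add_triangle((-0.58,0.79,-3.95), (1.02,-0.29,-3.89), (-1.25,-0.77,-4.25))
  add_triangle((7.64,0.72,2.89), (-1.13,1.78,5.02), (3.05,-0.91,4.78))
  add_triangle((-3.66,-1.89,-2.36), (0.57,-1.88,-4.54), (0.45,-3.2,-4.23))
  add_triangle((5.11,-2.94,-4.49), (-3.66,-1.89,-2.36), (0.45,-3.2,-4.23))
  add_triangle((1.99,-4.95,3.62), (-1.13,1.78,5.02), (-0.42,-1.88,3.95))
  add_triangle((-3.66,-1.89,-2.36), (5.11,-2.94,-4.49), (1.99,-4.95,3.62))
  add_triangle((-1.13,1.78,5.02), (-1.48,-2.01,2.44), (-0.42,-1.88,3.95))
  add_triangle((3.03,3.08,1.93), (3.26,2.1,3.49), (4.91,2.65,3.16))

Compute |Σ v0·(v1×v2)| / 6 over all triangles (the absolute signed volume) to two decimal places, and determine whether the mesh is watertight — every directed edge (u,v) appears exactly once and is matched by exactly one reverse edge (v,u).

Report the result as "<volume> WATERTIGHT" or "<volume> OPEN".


347.32 OPEN

Per-triangle v0·(v1×v2)/6:
  t1: +3.3431
  t2: +15.4057
  t3: +1.2928
  t4: +7.1817
  t5: +9.6134
  t6: +9.2061
  t7: +1.3704
  t8: +7.0142
  t9: +19.0675
  t10: +5.0873
  t11: +3.8637
  t12: +3.0975
  t13: +46.1234
  t14: +3.9200
  t15: +5.0305
  t16: +2.5605
  t17: +0.7505
  t18: +4.1235
  t19: +2.4522
  t20: +5.6088
  t21: +11.5380
  t22: +9.2879
  t23: +5.1345
  t24: +21.4023
  t25: +7.3414
  t26: +6.3094
  t27: +9.2621
  t28: +4.9784
  t29: +22.7676
  t30: +1.9523
  t31: +5.0487
  t32: +3.5869
  t33: +2.6947
  t34: +3.3118
  t35: +4.2501
  t36: +1.4563
  t37: +1.4452
  t38: +2.1371
  t39: +17.0167
  t40: +4.2798
  t41: -0.9174
  t42: +5.2519
  t43: +36.3391
  t44: +3.6833
  t45: +1.6511
Σ = +347.3220 → |volume| = 347.32

Directed edges: 135 total; 3 unmatched, e.g. (1.99,3.78,-3.09)→(7.64,0.72,2.89) → open.


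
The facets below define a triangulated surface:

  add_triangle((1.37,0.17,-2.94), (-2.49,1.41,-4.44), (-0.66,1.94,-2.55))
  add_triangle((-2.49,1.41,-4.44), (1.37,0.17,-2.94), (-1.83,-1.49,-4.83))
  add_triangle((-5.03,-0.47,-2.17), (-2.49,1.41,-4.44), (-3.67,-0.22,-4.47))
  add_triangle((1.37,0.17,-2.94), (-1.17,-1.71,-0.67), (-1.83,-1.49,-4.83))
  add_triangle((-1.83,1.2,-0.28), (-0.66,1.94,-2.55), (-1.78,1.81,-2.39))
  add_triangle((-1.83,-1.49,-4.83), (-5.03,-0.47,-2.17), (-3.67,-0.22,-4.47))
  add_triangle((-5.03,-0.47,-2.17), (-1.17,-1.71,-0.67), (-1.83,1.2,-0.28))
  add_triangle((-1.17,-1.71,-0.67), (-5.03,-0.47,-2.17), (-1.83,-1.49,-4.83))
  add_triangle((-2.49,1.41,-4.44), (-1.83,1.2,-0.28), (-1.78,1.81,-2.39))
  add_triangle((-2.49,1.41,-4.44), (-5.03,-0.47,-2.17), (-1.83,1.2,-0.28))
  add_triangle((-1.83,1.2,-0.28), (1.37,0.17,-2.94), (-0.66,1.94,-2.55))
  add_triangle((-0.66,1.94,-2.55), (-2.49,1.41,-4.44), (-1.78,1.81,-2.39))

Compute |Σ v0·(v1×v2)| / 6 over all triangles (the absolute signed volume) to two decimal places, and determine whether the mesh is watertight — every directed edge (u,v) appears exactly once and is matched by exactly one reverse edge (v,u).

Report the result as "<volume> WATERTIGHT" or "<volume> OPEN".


Per-triangle v0·(v1×v2)/6:
  t1: +2.9599
  t2: +6.2584
  t3: +3.6285
  t4: +2.2117
  t5: +0.4934
  t6: +3.6084
  t7: +0.4937
  t8: +5.2392
  t9: +0.9397
  t10: +4.5701
  t11: -0.6499
  t12: +0.9666
Σ = +30.7198 → |volume| = 30.72

Directed edges: 36 total; 6 unmatched, e.g. (-1.83,-1.49,-4.83)→(-2.49,1.41,-4.44) → open.

30.72 OPEN


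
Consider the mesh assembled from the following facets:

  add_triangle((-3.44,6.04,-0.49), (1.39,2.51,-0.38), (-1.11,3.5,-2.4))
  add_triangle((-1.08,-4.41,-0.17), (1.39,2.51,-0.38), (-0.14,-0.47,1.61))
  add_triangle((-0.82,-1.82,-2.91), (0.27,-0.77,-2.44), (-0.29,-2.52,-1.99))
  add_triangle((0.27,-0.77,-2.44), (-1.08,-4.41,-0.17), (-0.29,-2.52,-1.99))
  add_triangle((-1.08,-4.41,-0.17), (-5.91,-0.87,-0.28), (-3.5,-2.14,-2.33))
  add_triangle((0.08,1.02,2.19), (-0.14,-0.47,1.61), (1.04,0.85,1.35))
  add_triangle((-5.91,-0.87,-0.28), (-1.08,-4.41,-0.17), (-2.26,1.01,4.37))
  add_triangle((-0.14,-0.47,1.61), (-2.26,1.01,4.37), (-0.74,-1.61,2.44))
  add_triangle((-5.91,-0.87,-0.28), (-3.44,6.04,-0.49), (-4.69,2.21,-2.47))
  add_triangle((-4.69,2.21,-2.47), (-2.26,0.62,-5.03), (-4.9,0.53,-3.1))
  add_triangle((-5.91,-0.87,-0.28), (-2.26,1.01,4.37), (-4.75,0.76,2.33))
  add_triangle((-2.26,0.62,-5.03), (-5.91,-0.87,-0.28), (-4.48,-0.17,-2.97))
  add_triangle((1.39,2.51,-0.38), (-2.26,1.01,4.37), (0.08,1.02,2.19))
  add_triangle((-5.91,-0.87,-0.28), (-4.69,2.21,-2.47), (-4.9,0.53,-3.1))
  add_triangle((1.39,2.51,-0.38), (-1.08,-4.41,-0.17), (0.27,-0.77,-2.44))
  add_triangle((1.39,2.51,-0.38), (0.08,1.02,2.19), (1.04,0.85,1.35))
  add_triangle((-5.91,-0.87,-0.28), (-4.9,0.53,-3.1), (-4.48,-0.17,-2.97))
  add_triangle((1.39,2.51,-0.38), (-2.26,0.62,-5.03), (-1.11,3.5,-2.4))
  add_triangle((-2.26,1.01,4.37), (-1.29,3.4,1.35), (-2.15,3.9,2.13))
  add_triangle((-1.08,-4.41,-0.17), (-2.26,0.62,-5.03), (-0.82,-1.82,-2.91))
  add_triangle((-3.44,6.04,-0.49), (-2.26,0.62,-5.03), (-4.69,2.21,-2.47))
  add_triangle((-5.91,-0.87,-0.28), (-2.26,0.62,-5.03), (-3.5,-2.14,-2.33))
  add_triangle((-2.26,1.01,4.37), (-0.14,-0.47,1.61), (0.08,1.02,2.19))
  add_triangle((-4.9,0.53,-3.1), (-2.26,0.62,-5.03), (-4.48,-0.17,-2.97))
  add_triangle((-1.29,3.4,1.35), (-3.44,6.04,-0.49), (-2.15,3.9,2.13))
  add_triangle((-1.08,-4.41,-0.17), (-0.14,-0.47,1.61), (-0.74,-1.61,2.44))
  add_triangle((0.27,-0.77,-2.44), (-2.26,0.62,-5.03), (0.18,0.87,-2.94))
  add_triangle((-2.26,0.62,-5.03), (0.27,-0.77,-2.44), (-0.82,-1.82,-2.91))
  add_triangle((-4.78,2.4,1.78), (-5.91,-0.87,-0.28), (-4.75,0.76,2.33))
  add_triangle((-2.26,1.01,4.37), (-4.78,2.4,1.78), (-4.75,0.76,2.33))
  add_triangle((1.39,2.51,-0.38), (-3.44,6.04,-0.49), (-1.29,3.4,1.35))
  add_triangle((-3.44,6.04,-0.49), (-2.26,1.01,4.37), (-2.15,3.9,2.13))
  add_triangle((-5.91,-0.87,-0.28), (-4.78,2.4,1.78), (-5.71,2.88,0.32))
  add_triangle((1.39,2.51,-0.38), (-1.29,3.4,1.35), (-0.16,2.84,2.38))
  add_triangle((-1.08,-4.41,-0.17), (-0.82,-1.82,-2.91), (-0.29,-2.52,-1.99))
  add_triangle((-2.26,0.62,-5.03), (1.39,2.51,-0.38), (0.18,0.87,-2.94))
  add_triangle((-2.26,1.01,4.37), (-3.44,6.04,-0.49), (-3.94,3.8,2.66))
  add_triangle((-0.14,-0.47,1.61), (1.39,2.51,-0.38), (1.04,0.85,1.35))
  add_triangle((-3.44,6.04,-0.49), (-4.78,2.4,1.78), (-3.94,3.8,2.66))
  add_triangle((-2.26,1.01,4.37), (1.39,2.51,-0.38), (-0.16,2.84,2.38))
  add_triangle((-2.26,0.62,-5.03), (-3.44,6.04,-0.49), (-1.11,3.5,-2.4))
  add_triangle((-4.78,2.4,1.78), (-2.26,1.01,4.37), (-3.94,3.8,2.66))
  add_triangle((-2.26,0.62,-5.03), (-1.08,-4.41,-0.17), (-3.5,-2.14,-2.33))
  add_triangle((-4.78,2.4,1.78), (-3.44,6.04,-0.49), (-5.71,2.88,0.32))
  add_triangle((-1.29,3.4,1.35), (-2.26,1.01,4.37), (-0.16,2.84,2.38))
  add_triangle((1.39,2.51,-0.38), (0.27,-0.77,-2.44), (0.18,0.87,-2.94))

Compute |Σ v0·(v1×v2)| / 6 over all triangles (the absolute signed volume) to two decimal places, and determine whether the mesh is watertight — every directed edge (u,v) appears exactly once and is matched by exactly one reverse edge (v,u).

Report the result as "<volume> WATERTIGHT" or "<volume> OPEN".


Per-triangle v0·(v1×v2)/6:
  t1: +5.8492
  t2: +0.9191
  t3: +0.6916
  t4: +0.0584
  t5: +8.8718
  t6: +0.4250
  t7: +18.5895
  t8: +0.7766
  t9: +13.5600
  t10: +5.1587
  t11: +3.0559
  t12: -0.2143
  t13: +1.8477
  t14: +5.4226
  t15: +1.2128
  t16: +0.8583
  t17: +2.0163
  t18: +4.2578
  t19: +0.8891
  t20: +3.6439
  t21: +12.8036
  t22: +9.9095
  t23: +1.0029
  t24: +1.9662
  t25: +1.4754
  t26: +0.3679
  t27: +1.9288
  t28: +2.0579
  t29: +4.9270
  t30: +4.5119
  t31: +4.7294
  t32: +4.4681
  t33: +5.5479
  t34: +2.3780
  t35: +1.2036
  t36: +2.4352
  t37: +2.9241
  t38: -0.2921
  t39: +6.6686
  t40: -0.0356
  t41: +8.4903
  t42: +5.2394
  t43: +7.0702
  t44: +6.1878
  t45: +3.3955
  t46: +1.1409
Σ = +180.3928 → |volume| = 180.39

Directed edges: 138 total; 6 unmatched, e.g. (-1.08,-4.41,-0.17)→(-2.26,1.01,4.37) → open.

180.39 OPEN


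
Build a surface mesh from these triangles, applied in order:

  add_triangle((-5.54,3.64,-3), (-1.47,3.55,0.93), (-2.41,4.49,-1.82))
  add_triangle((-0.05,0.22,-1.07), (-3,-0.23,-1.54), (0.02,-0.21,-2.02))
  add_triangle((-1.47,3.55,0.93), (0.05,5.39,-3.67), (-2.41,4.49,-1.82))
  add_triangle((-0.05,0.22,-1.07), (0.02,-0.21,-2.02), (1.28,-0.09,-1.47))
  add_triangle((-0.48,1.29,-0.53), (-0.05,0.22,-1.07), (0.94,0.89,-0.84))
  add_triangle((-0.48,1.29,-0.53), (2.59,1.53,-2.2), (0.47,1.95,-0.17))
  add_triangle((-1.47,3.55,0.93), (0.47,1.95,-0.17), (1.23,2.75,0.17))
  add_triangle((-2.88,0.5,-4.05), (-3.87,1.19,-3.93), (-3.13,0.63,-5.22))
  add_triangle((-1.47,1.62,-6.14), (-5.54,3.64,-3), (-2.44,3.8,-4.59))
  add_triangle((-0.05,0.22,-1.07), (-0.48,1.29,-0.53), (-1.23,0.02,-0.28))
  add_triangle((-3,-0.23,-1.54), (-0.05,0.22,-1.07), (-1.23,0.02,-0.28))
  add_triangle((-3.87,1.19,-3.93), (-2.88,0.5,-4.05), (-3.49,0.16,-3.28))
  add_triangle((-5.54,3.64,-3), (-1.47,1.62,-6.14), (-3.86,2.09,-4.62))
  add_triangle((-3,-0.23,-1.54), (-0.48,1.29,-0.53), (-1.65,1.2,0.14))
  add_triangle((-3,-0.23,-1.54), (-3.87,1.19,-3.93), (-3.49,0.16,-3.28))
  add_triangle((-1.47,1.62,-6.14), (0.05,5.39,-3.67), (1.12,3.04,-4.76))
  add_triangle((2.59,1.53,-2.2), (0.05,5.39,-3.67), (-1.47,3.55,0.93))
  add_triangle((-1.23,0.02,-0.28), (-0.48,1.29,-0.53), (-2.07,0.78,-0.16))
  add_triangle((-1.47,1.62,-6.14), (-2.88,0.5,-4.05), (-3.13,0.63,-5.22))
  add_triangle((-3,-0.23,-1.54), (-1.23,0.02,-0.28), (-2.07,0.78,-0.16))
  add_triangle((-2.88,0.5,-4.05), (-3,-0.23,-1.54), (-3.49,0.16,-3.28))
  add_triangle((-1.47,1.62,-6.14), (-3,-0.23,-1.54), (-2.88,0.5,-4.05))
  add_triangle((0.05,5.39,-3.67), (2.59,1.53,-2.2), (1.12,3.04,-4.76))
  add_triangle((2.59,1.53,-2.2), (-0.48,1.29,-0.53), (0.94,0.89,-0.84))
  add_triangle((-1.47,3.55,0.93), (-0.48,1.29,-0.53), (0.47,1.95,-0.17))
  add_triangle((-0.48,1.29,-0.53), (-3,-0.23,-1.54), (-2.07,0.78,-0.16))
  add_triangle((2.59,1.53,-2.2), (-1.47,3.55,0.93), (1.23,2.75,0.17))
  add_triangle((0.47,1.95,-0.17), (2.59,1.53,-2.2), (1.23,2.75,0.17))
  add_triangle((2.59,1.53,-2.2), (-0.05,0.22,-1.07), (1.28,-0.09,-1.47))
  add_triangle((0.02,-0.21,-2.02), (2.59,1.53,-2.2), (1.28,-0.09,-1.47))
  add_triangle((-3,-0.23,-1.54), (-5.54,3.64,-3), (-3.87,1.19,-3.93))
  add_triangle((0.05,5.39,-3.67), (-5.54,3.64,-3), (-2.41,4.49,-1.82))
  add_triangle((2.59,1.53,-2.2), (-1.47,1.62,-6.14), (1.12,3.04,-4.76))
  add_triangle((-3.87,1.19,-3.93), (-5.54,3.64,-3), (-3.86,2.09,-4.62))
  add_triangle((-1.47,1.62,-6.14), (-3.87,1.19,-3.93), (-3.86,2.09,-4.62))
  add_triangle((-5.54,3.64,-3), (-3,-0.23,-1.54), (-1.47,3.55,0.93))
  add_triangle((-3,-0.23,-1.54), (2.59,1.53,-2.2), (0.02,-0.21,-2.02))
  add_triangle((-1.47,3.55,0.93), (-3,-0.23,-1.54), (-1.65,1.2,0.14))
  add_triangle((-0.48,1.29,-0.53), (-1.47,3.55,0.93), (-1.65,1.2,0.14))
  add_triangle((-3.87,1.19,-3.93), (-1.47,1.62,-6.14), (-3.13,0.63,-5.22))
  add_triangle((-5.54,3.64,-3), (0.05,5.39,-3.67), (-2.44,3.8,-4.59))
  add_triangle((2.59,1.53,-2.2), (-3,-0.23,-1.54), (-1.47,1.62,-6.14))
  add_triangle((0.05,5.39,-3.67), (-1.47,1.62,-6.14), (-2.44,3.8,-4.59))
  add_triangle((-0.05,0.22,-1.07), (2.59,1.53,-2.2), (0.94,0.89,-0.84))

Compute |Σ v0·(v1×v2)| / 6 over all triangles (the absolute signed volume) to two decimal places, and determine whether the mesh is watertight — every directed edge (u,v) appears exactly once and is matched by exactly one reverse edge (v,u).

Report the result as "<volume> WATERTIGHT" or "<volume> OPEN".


88.05 WATERTIGHT

Per-triangle v0·(v1×v2)/6:
  t1: +5.8608
  t2: -0.3377
  t3: +5.7014
  t4: -0.1424
  t5: -0.2645
  t6: -0.8326
  t7: -0.5382
  t8: +0.2664
  t9: +8.8654
  t10: -0.2594
  t11: -0.0990
  t12: +0.7285
  t13: +3.7295
  t14: -0.8429
  t15: +0.6910
  t16: +8.5290
  t17: +6.1813
  t18: -0.1462
  t19: -0.3669
  t20: +0.1133
  t21: +0.0133
  t22: -0.2870
  t23: +5.0887
  t24: +0.1073
  t25: -0.6342
  t26: +0.7319
  t27: +2.5952
  t28: -0.6767
  t29: -0.4476
  t30: +0.6950
  t31: +3.8336
  t32: +7.3435
  t33: +3.4946
  t34: +2.4041
  t35: +2.1795
  t36: +3.7097
  t37: +1.7249
  t38: +0.6902
  t39: -0.5977
  t40: +2.5345
  t41: +8.8676
  t42: -0.5273
  t43: +8.5286
  t44: -0.1563
Σ = +88.0522 → |volume| = 88.05

Directed edges: 132 total, each appears once with its reverse present → watertight.


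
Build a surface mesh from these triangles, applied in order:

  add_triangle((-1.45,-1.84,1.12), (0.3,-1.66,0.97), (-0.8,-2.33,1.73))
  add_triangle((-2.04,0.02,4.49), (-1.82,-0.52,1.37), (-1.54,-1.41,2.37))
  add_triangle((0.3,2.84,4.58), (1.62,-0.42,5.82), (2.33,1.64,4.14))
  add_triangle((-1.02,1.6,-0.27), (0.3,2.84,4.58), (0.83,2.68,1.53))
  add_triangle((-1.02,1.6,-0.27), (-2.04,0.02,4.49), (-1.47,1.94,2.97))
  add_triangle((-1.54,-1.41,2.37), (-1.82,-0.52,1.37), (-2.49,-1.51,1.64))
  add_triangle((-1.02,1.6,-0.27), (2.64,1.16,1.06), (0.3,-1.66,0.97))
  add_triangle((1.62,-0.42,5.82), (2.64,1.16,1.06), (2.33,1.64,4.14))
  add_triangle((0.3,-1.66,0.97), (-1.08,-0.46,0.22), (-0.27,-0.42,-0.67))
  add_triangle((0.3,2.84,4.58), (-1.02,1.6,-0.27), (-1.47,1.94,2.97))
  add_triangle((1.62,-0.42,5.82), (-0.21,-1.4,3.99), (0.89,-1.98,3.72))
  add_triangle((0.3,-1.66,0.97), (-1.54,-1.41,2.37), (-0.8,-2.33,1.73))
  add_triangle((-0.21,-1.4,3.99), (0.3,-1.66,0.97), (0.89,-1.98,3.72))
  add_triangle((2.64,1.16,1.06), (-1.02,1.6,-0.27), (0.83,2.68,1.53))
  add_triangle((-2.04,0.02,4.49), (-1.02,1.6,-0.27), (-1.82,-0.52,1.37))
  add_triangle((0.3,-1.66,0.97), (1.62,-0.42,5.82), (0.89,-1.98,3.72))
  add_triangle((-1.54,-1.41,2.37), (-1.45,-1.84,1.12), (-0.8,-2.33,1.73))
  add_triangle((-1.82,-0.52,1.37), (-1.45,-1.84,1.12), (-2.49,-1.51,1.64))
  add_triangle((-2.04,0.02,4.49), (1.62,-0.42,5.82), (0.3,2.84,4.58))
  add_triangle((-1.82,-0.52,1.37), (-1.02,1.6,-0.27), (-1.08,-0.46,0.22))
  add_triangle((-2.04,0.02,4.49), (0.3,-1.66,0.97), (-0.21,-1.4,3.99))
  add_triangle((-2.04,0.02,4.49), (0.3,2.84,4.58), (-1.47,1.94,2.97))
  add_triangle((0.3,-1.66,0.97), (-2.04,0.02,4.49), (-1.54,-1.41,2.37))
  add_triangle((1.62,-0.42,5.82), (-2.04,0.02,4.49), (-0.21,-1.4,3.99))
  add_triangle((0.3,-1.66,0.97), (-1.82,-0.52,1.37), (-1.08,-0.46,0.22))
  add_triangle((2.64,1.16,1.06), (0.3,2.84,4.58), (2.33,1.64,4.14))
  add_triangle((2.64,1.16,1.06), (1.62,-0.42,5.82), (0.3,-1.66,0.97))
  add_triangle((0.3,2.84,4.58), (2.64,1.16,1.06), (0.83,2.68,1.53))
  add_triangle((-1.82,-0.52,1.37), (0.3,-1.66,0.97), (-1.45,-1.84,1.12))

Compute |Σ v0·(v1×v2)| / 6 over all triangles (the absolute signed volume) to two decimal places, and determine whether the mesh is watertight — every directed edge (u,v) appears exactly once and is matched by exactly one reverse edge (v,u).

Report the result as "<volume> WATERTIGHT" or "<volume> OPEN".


51.82 OPEN

Per-triangle v0·(v1×v2)/6:
  t1: +0.1666
  t2: +1.0907
  t3: +5.4550
  t4: +2.3092
  t5: +1.5031
  t6: +0.3622
  t7: -0.8756
  t8: +2.9975
  t9: +0.2899
  t10: +2.1704
  t11: +2.0356
  t12: +0.3393
  t13: +0.7953
  t14: +0.9363
  t15: +1.8848
  t16: +0.2742
  t17: +0.5214
  t18: -0.1083
  t19: +9.7921
  t20: +0.3879
  t21: +1.2104
  t22: +3.6874
  t23: +1.3643
  t24: +3.9894
  t25: +0.3689
  t26: +2.6093
  t27: +3.6526
  t28: +3.1170
  t29: -0.5021
Σ = +51.8249 → |volume| = 51.82

Directed edges: 87 total; 7 unmatched, e.g. (-2.49,-1.51,1.64)→(-1.54,-1.41,2.37) → open.


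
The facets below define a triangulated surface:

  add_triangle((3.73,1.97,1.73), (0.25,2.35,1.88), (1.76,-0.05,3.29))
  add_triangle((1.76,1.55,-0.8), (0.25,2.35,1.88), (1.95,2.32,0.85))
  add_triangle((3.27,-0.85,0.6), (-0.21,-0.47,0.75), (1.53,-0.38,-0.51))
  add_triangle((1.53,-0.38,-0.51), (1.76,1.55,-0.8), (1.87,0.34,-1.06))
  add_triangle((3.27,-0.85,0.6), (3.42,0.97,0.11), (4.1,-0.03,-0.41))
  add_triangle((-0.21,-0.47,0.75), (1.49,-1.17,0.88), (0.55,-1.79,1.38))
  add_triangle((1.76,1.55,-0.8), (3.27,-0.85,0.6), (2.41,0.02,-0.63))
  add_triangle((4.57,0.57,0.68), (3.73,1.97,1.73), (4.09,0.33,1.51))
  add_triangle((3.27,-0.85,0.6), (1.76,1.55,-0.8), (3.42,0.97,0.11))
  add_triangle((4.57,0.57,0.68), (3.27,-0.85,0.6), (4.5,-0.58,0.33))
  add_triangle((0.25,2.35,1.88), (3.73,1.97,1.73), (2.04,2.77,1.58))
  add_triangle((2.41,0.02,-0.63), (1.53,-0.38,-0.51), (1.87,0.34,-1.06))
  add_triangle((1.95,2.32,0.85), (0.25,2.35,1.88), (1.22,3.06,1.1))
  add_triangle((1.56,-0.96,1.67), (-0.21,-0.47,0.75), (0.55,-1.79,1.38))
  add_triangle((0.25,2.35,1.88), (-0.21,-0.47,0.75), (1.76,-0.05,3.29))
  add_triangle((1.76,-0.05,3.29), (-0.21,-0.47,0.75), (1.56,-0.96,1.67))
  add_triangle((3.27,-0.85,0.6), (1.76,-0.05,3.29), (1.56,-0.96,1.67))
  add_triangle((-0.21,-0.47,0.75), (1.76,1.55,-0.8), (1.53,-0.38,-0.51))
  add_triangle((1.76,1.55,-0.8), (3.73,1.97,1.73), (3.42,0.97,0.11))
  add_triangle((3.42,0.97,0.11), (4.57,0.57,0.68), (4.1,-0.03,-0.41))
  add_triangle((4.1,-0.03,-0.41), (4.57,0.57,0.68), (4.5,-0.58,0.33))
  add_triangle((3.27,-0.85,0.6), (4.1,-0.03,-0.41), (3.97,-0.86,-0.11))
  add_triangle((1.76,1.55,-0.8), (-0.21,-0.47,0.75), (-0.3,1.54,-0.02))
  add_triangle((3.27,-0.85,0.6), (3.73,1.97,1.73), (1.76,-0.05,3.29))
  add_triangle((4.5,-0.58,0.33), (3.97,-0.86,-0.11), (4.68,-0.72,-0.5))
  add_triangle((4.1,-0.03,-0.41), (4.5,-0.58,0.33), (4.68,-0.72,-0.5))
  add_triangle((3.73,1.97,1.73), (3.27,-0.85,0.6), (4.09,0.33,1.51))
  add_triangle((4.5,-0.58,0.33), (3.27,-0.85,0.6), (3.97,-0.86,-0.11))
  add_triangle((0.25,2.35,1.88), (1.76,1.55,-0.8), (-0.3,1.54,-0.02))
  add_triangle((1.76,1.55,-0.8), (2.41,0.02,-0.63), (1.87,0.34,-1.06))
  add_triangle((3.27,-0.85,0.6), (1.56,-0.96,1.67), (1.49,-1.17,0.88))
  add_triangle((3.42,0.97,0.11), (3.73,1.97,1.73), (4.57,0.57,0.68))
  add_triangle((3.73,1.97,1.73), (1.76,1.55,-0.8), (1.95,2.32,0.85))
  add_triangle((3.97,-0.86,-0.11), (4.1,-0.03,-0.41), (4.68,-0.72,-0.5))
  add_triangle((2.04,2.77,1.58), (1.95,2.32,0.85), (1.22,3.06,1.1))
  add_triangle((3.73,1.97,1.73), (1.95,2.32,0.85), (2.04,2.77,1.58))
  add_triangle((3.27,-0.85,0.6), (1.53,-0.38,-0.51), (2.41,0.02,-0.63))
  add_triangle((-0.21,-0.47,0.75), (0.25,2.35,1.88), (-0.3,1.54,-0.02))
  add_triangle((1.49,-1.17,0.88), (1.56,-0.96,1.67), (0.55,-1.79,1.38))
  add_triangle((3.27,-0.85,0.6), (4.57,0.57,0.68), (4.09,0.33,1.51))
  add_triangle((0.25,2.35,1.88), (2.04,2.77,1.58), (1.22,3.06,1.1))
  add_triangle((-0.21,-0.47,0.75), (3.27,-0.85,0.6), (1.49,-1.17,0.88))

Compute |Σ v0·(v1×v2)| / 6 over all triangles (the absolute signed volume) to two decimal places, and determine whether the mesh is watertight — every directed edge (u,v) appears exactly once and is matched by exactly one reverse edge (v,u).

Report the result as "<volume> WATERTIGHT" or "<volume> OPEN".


24.34 WATERTIGHT

Per-triangle v0·(v1×v2)/6:
  t1: +4.4850
  t2: +0.7324
  t3: +0.2185
  t4: -0.1775
  t5: -0.8854
  t6: -0.1284
  t7: +0.7774
  t8: +1.1944
  t9: +0.5715
  t10: +0.4239
  t11: +0.9822
  t12: +0.1044
  t13: -0.5468
  t14: +0.2446
  t15: +0.9872
  t16: +0.4809
  t17: +1.2040
  t18: -0.3162
  t19: +1.4097
  t20: +0.5867
  t21: +0.7467
  t22: -0.3644
  t23: -0.3333
  t24: +4.5212
  t25: +0.1851
  t26: +0.3775
  t27: -0.4229
  t28: +0.2230
  t29: +1.1528
  t30: +0.3079
  t31: +0.4070
  t32: +0.9435
  t33: +1.2753
  t34: -0.1527
  t35: +0.2978
  t36: +0.5656
  t37: +0.2682
  t38: +0.2830
  t39: +0.3219
  t40: +0.8481
  t41: +0.6987
  t42: -0.1629
Σ = +24.3356 → |volume| = 24.34

Directed edges: 126 total, each appears once with its reverse present → watertight.


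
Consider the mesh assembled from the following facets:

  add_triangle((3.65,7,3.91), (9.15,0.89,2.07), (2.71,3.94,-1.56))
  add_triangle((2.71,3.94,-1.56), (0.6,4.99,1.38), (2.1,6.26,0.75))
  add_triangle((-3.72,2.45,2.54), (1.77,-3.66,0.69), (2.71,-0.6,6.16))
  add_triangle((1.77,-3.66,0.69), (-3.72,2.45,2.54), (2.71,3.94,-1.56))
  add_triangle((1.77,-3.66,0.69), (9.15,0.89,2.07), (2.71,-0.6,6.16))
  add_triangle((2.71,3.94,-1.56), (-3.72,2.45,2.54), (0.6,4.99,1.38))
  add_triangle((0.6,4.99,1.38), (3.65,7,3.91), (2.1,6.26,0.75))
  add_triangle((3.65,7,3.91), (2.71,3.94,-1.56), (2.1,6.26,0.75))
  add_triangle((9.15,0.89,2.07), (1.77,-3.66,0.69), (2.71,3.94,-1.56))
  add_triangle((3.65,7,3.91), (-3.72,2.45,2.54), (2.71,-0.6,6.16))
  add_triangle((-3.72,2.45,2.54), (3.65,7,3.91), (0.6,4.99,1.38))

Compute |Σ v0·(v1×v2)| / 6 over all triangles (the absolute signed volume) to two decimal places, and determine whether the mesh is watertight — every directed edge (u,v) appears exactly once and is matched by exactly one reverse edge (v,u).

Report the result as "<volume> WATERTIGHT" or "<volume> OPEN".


160.20 OPEN

Per-triangle v0·(v1×v2)/6:
  t1: +39.3131
  t2: +1.1440
  t3: +13.7823
  t4: -7.1877
  t5: +32.0351
  t6: +5.3827
  t7: +4.5037
  t8: +7.2085
  t9: +11.0761
  t10: +42.0009
  t11: +10.9411
Σ = +160.1998 → |volume| = 160.20

Directed edges: 33 total; 3 unmatched, e.g. (3.65,7,3.91)→(9.15,0.89,2.07) → open.


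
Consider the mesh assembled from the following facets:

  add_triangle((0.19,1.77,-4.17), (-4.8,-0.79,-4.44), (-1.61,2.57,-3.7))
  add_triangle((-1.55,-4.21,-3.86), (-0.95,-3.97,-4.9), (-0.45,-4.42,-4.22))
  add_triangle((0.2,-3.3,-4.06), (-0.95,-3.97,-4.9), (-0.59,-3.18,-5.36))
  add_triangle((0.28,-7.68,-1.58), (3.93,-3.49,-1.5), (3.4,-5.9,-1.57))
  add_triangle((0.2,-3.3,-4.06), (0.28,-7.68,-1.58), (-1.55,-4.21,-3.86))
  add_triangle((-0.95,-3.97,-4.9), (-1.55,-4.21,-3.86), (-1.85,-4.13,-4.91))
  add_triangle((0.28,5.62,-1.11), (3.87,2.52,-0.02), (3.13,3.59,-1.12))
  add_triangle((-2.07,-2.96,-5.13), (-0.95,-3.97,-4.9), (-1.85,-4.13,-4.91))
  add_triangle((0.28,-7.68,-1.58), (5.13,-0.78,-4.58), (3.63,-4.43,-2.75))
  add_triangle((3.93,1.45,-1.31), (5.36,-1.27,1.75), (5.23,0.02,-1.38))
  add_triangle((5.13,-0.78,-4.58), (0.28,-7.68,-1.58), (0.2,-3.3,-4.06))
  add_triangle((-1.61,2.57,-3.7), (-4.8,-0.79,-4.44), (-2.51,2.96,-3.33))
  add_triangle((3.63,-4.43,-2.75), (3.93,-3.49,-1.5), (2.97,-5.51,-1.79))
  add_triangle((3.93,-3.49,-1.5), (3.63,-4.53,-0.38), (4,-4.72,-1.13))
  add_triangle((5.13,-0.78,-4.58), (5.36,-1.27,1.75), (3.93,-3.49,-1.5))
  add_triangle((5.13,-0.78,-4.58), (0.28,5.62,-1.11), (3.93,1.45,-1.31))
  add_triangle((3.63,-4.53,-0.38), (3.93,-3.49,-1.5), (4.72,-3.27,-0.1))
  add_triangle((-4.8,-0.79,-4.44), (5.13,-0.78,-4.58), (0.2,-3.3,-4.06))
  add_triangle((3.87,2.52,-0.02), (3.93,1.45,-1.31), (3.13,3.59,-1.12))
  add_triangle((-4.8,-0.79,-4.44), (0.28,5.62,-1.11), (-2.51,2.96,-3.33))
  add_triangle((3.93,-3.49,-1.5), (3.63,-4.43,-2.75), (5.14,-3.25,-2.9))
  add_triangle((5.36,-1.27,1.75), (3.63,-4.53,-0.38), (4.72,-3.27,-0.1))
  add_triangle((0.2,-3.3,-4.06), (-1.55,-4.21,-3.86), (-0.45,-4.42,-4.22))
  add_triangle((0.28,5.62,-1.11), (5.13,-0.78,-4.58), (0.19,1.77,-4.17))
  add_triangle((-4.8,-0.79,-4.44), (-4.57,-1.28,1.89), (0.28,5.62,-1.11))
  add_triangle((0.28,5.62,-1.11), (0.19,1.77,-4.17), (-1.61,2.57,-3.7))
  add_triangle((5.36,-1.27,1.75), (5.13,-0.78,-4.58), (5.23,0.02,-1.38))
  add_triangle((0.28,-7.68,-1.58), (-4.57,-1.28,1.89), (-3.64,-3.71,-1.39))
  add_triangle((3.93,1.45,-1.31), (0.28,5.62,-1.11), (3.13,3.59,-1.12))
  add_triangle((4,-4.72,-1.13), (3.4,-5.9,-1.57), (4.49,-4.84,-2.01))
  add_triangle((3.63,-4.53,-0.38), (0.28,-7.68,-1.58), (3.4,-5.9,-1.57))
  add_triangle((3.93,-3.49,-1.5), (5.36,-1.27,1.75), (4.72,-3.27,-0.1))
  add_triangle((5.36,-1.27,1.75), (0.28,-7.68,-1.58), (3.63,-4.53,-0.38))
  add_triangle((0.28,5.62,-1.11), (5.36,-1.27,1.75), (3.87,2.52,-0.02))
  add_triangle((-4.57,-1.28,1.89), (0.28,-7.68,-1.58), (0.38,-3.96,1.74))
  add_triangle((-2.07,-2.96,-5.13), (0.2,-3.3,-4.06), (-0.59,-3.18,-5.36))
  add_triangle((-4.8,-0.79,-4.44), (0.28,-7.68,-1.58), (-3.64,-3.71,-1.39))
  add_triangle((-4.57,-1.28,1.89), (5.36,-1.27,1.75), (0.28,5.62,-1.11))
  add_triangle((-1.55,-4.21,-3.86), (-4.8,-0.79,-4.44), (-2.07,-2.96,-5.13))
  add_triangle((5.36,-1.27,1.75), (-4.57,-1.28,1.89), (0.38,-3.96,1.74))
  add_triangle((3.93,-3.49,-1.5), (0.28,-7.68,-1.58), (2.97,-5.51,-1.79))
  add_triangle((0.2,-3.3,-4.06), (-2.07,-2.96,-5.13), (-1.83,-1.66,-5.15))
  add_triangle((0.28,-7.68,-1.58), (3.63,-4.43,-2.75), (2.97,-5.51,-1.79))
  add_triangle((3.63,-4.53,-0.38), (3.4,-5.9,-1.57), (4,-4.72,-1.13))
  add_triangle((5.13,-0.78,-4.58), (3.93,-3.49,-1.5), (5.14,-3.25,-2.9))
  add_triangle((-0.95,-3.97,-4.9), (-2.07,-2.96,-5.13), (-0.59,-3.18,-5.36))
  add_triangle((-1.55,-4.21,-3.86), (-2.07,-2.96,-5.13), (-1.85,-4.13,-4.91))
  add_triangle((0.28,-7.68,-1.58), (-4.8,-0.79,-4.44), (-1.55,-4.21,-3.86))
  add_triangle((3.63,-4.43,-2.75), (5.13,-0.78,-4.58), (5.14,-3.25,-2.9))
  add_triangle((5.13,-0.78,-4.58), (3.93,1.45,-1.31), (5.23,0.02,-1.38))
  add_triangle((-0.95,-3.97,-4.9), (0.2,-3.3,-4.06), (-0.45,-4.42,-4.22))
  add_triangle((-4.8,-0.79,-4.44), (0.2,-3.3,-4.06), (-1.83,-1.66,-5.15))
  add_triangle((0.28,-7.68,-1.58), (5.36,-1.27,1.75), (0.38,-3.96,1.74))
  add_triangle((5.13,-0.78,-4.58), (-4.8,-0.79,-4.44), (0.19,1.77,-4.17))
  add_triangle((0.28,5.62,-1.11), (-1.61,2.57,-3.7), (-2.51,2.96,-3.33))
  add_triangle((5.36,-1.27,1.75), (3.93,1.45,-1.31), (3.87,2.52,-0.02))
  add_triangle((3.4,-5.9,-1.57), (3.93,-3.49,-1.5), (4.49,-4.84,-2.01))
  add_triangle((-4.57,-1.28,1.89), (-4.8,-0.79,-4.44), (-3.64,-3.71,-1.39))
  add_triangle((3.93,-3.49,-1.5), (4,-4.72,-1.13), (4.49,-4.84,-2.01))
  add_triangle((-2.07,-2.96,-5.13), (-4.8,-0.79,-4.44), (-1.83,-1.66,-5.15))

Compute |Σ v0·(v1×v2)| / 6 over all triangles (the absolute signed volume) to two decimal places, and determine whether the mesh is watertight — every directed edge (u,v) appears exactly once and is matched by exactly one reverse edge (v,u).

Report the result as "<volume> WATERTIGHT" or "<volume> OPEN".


Per-triangle v0·(v1×v2)/6:
  t1: +6.7810
  t2: +0.9808
  t3: +0.9412
  t4: +1.4542
  t5: +7.6777
  t6: +0.6946
  t7: +2.7618
  t8: +1.0108
  t9: +7.6151
  t10: +3.6508
  t11: +21.6277
  t12: +3.6790
  t13: +2.0486
  t14: +0.4297
  t15: +15.3808
  t16: +12.1504
  t17: +2.0629
  t18: +19.3481
  t19: +2.0805
  t20: +0.8017
  t21: +1.9162
  t22: +2.3716
  t23: -0.6882
  t24: +18.0450
  t25: +26.6995
  t26: +6.5239
  t27: +5.8348
  t28: +14.1093
  t29: +1.3446
  t30: +1.1196
  t31: +3.8299
  t32: +1.5983
  t33: +5.1659
  t34: +2.8313
  t35: +15.7459
  t36: -1.1503
  t37: +16.7964
  t38: +14.6443
  t39: +5.0887
  t40: +8.2815
  t41: +0.4234
  t42: +2.2644
  t43: +3.6026
  t44: +0.9126
  t45: +0.0626
  t46: +1.4600
  t47: +0.2141
  t48: +9.1779
  t49: +4.5642
  t50: +4.2259
  t51: +0.8037
  t52: -4.6037
  t53: +16.7692
  t54: +18.6184
  t55: +3.4770
  t56: +5.2315
  t57: -0.4069
  t58: +14.3893
  t59: +0.4482
  t60: +3.7494
Σ = +348.6695 → |volume| = 348.67

Directed edges: 180 total, each appears once with its reverse present → watertight.

348.67 WATERTIGHT


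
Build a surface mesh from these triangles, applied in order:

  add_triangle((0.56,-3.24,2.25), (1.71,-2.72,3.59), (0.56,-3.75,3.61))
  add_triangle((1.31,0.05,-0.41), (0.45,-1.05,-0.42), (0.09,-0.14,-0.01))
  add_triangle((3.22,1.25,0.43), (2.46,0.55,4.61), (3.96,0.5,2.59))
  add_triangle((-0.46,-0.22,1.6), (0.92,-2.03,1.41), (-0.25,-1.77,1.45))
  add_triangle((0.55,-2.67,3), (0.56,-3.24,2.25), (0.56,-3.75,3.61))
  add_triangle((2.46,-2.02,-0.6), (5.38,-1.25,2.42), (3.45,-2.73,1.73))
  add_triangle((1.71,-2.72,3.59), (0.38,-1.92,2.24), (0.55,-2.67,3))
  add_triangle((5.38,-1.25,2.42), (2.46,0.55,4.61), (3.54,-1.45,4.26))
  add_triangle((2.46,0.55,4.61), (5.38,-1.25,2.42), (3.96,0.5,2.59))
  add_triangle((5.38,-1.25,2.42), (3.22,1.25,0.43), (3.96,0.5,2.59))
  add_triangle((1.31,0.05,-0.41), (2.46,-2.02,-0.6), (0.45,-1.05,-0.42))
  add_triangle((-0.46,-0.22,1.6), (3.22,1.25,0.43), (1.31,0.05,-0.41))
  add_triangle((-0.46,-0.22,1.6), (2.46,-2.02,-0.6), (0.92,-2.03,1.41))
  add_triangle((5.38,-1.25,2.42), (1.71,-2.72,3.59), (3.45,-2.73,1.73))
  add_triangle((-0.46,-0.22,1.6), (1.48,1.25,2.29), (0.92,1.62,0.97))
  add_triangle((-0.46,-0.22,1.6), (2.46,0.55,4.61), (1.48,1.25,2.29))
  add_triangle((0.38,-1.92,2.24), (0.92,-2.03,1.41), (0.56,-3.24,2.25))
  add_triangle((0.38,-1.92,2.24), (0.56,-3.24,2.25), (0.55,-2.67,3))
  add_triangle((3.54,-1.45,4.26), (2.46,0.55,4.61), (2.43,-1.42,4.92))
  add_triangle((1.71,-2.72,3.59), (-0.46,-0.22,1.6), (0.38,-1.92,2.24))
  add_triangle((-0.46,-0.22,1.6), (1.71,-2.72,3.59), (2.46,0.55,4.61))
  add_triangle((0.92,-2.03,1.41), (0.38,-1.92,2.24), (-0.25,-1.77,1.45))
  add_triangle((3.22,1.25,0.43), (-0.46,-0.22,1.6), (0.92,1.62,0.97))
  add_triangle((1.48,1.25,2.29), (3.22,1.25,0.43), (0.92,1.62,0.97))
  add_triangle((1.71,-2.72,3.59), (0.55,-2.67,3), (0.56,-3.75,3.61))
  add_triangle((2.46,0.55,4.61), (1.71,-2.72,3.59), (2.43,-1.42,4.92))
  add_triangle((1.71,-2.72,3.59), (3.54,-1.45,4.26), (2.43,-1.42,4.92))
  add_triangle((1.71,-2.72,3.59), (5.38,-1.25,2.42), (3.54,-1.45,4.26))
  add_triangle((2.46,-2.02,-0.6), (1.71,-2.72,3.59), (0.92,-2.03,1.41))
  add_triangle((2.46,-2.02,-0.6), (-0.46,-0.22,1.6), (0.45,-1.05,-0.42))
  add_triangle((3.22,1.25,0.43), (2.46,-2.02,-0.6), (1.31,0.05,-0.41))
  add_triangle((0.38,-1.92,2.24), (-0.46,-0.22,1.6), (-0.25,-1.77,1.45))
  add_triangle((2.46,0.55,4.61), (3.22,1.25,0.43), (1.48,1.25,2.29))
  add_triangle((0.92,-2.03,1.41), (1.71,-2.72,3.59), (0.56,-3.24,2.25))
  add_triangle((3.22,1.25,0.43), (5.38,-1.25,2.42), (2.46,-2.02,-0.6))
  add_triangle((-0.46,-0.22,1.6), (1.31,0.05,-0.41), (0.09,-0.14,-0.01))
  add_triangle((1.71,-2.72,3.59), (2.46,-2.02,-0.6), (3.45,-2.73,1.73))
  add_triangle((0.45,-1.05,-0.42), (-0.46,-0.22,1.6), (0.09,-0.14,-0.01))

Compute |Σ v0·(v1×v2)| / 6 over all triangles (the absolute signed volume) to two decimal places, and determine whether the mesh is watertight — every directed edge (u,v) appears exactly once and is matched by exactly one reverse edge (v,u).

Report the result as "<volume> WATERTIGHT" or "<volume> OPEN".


Per-triangle v0·(v1×v2)/6:
  t1: +0.7544
  t2: -0.0130
  t3: +1.9354
  t4: -0.4734
  t5: -0.1026
  t6: +3.1822
  t7: +0.0460
  t8: +4.6541
  t9: +3.6478
  t10: +2.7458
  t11: +0.1684
  t12: -0.4219
  t13: -0.3769
  t14: +4.5066
  t15: +0.4995
  t16: +0.9046
  t17: -0.2786
  t18: +0.0135
  t19: +2.2474
  t20: +0.5708
  t21: +3.1131
  t22: +0.2861
  t23: -1.1448
  t24: +1.1110
  t25: +0.2583
  t26: -0.1555
  t27: +1.9942
  t28: +3.9687
  t29: +1.2122
  t30: +0.4911
  t31: +0.7054
  t32: +0.3572
  t33: +2.0068
  t34: +0.5226
  t35: +4.3802
  t36: -0.0448
  t37: +1.5564
  t38: -0.0133
Σ = +44.8148 → |volume| = 44.81

Directed edges: 114 total, each appears once with its reverse present → watertight.

44.81 WATERTIGHT


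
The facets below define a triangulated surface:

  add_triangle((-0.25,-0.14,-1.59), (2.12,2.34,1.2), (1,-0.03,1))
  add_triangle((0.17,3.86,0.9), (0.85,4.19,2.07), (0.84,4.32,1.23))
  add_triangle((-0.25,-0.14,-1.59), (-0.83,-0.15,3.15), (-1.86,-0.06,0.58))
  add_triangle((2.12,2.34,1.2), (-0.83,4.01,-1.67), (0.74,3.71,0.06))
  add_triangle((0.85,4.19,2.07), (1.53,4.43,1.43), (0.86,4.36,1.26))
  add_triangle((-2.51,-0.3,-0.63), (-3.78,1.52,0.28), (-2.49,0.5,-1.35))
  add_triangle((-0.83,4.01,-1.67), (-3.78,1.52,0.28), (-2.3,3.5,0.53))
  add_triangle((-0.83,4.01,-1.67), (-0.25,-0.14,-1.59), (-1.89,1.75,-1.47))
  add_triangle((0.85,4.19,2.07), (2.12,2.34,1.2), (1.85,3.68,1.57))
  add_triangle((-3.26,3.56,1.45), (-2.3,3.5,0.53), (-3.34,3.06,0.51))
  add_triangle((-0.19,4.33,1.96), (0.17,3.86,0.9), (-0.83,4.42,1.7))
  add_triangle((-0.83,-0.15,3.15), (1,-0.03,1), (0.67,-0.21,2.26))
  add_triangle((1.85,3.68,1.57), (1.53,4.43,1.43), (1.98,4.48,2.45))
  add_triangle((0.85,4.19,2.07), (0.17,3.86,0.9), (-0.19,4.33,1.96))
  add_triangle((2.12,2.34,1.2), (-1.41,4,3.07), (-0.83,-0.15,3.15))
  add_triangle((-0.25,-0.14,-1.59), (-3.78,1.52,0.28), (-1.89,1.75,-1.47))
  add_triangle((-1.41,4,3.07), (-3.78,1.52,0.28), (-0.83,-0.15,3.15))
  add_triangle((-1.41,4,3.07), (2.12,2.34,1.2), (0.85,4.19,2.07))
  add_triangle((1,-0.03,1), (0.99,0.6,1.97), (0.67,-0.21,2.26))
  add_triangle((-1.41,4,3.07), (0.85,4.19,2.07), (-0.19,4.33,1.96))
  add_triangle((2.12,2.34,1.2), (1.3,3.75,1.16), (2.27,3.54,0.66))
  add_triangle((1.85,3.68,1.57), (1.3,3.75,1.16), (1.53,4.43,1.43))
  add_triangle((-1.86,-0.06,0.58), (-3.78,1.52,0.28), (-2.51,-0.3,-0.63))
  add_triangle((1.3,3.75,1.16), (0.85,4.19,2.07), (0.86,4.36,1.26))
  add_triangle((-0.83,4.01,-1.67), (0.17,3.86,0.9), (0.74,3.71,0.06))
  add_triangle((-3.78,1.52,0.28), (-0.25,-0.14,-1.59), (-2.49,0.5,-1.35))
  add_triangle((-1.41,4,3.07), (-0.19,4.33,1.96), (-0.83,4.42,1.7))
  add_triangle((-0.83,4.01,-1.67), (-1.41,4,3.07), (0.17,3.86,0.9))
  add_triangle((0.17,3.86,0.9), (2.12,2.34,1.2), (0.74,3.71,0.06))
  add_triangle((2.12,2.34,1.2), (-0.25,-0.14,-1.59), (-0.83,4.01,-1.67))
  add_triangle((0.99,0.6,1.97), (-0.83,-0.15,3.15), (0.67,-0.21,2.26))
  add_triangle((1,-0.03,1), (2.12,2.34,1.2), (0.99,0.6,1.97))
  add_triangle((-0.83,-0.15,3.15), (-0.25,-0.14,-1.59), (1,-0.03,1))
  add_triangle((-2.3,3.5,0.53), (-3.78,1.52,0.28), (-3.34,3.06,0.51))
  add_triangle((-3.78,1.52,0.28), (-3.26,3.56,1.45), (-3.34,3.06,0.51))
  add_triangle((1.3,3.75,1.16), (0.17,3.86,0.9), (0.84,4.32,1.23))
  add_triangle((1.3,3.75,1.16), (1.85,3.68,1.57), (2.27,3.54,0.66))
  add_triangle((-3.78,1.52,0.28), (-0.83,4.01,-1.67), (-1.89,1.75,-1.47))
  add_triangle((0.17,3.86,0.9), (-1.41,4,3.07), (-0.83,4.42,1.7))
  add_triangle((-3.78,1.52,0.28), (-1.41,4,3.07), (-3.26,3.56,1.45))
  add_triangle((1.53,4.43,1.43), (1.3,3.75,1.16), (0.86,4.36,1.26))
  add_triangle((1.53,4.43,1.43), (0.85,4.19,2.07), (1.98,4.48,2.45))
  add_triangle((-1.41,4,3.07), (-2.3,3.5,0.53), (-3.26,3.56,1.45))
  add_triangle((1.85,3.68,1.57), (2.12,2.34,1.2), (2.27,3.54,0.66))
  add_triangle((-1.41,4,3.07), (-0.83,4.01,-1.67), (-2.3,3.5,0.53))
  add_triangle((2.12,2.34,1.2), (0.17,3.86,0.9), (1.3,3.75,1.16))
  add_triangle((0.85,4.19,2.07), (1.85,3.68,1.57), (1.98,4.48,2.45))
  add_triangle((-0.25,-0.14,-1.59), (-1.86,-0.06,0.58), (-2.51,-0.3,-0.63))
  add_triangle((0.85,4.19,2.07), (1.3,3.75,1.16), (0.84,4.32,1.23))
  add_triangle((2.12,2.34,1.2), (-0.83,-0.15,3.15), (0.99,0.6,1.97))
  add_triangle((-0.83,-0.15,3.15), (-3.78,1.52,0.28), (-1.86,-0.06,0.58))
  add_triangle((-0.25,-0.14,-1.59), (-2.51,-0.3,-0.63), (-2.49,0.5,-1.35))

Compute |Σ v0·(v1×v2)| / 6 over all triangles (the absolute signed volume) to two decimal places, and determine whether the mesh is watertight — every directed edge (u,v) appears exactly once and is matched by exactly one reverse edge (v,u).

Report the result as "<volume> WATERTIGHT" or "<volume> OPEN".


54.76 WATERTIGHT

Per-triangle v0·(v1×v2)/6:
  t1: +0.5594
  t2: +0.3615
  t3: +0.1820
  t4: +0.6023
  t5: +0.4071
  t6: +1.0080
  t7: +3.6420
  t8: +1.5448
  t9: +0.3189
  t10: +0.6812
  t11: +0.4626
  t12: -0.0796
  t13: +0.3071
  t14: +0.6746
  t15: +6.0594
  t16: +1.2472
  t17: +7.5837
  t18: +1.3250
  t19: +0.1979
  t20: +1.0941
  t21: -0.6662
  t22: +0.0230
  t23: +0.7801
  t24: -0.3485
  t25: +1.4876
  t26: +0.2755
  t27: +0.8460
  t28: +4.0423
  t29: +1.2873
  t30: +2.4635
  t31: +0.5421
  t32: +0.4891
  t33: +0.1369
  t34: +0.0370
  t35: +0.9351
  t36: +0.0432
  t37: +0.4375
  t38: +2.6489
  t39: -0.7258
  t40: +1.5882
  t41: +0.0246
  t42: +0.6718
  t43: +1.9708
  t44: +0.5528
  t45: +4.2136
  t46: -0.1071
  t47: -0.3680
  t48: -0.0555
  t49: +0.3581
  t50: +1.0118
  t51: +1.4373
  t52: +0.5430
Σ = +54.7552 → |volume| = 54.76

Directed edges: 156 total, each appears once with its reverse present → watertight.


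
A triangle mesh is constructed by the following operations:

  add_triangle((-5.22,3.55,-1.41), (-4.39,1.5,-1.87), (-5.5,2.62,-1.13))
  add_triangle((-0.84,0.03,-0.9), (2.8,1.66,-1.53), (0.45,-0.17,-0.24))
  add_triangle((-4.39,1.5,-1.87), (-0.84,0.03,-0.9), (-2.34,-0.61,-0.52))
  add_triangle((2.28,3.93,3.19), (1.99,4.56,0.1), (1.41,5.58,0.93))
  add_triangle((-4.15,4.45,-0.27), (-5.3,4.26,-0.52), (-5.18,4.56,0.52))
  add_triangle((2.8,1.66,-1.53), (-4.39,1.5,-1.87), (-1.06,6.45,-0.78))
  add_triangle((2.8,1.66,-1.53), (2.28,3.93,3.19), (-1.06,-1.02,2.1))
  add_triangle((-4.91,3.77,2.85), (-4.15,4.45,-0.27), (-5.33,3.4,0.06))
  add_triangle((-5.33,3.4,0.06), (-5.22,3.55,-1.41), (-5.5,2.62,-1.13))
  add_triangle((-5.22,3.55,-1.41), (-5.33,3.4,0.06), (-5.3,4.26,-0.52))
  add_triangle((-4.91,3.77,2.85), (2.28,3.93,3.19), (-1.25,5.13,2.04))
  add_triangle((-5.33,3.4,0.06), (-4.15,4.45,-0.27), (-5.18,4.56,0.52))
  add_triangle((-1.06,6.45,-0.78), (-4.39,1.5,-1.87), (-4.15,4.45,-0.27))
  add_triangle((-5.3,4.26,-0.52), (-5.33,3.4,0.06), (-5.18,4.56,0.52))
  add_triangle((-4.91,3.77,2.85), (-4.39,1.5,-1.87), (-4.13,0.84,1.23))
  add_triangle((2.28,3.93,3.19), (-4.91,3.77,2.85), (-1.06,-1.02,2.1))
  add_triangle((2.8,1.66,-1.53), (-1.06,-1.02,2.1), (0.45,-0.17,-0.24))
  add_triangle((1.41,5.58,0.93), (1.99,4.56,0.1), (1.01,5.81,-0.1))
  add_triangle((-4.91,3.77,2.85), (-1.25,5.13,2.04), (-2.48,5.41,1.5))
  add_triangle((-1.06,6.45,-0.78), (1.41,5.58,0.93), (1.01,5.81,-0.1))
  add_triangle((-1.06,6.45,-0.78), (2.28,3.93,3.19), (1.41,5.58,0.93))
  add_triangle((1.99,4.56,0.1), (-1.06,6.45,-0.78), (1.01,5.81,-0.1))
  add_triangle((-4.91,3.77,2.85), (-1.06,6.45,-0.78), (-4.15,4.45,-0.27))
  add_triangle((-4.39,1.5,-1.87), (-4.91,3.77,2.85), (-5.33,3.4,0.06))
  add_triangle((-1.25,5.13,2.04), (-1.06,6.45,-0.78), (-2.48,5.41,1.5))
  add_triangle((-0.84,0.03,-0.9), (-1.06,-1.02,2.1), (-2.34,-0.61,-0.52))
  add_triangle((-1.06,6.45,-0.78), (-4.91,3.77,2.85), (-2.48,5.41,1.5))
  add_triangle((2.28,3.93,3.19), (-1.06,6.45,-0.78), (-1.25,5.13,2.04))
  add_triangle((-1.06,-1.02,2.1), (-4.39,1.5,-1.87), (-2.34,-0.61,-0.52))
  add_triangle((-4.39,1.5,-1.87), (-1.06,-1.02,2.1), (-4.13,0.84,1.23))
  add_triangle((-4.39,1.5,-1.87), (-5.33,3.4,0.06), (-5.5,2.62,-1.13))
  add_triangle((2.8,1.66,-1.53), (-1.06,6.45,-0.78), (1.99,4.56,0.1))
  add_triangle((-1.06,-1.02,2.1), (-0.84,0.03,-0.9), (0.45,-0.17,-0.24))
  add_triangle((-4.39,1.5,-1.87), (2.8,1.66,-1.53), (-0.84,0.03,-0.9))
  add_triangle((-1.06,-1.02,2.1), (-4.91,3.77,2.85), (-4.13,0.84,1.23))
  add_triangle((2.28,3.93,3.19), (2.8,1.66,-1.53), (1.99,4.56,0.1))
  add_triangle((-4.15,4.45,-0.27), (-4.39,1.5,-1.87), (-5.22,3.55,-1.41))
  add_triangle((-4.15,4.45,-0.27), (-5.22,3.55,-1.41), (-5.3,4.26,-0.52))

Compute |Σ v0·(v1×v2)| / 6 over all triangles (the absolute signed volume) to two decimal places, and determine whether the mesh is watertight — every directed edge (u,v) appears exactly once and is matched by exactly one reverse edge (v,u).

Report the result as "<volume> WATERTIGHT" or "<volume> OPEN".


Per-triangle v0·(v1×v2)/6:
  t1: +1.1266
  t2: +0.2756
  t3: +0.6488
  t4: +2.7649
  t5: +0.9641
  t6: +11.4987
  t7: +2.6404
  t8: +4.6550
  t9: +1.3923
  t10: +1.0337
  t11: +9.2923
  t12: -1.0926
  t13: +7.4001
  t14: +1.0072
  t15: +6.6412
  t16: +13.6754
  t17: +0.3089
  t18: +1.1135
  t19: +3.5646
  t20: +1.8822
  t21: +4.1213
  t22: +0.3986
  t23: +10.9128
  t24: +2.1407
  t25: +3.6075
  t26: -0.0199
  t27: +4.2819
  t28: +9.9710
  t29: +2.1493
  t30: +1.9567
  t31: -0.1380
  t32: +6.0663
  t33: +0.1767
  t34: +1.5501
  t35: +4.5840
  t36: +5.5686
  t37: -0.1309
  t38: +0.8055
Σ = +128.7951 → |volume| = 128.80

Directed edges: 114 total, each appears once with its reverse present → watertight.

128.80 WATERTIGHT
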